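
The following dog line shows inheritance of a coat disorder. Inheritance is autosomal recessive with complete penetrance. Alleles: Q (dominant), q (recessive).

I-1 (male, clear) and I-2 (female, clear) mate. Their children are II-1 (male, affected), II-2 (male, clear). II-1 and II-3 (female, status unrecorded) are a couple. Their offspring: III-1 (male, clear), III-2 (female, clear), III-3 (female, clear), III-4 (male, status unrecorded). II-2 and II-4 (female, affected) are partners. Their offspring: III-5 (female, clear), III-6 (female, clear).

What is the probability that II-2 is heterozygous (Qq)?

1/3

I-1 is clear so carries Q and passed q to II-1 (qq), so I-1 is Qq.
I-2 is clear so carries Q and passed q to II-1 (qq), so I-2 is Qq.
Their cross gives offspring ratios 1/4 QQ : 1/2 Qq : 1/4 qq. Conditioning on II-2 being clear, P(Qq) = 1/2 / 3/4 = 2/3 before taking II-2's own offspring into account.
II-4 is affected, so II-4 is qq.
Now use II-2's offspring. Probability of each recorded status — clear daughter III-5: 1/2 if II-2 is Qq, 1 if QQ; clear daughter III-6: 1/2 if II-2 is Qq, 1 if QQ.
Bayes: P(Qq) = 2/3·1/4 / (2/3·1/4 + 1/3·1) = 1/3.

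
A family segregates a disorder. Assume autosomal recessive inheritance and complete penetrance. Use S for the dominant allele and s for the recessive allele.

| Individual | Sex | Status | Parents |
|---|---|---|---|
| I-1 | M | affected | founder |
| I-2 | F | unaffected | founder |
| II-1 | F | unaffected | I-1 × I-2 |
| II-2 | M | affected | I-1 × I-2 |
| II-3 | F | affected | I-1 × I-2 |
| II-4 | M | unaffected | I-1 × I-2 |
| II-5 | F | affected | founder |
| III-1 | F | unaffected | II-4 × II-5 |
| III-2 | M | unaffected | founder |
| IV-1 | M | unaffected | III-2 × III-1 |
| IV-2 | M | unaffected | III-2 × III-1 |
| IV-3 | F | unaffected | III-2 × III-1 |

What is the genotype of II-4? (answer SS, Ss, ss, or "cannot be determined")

Ss

From phenotype alone, II-4 is SS or Ss.
II-4 is unaffected so carries S and received s from I-1 (ss), so II-4 is Ss.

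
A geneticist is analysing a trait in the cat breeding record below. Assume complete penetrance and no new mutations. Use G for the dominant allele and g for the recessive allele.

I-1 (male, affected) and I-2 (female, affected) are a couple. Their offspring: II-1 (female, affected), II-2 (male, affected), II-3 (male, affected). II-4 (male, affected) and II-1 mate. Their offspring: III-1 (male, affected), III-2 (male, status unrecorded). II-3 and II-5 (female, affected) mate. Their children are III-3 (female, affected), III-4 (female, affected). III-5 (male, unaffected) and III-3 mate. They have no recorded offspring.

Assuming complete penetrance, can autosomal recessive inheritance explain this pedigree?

A consistent assignment under autosomal recessive exists: I-1 gg, I-2 gg, II-1 gg, II-2 gg, II-3 gg, II-4 gg, II-5 gg, III-1 gg, III-2 gg, III-3 gg, III-4 gg, III-5 GG.
In this assignment every recorded phenotype matches its genotype and every non-founder's genotype is obtainable from its parents' genotypes, so the pedigree is consistent.

Yes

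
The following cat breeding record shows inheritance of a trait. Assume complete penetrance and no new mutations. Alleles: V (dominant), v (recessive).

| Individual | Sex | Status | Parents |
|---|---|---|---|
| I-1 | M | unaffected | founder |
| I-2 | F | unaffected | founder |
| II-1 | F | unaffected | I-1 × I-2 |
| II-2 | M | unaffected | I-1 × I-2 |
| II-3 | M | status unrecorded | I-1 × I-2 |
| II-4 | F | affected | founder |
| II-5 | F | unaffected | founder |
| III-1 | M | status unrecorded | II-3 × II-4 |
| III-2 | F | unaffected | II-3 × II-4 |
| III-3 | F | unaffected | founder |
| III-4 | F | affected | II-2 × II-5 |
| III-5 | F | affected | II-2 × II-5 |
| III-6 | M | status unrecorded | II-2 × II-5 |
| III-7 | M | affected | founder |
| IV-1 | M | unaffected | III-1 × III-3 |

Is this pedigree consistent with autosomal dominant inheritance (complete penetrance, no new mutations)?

No

Under autosomal dominant, III-4 (affected, female) cannot arise from II-2 (unaffected) × II-5 (unaffected).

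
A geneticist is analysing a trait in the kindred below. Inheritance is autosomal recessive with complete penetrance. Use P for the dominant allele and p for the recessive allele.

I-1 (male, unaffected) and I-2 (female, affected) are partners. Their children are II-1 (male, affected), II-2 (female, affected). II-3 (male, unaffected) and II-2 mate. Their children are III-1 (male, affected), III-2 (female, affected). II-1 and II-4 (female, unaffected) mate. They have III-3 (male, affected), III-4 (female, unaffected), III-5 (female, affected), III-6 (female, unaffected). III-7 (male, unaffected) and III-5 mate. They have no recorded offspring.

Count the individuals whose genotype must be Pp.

Obligate heterozygotes: I-1 is unaffected so carries P and passed p to II-1 (pp), so I-1 is Pp; II-3 is unaffected so carries P and passed p to III-1 (pp), so II-3 is Pp; II-4 is unaffected so carries P and passed p to III-3 (pp), so II-4 is Pp; III-4 is unaffected so carries P and received p from II-1 (pp), so III-4 is Pp; III-6 is unaffected so carries P and received p from II-1 (pp), so III-6 is Pp.
Every other individual is either homozygous by phenotype or has at least one consistent homozygous assignment, so the count is 5.

5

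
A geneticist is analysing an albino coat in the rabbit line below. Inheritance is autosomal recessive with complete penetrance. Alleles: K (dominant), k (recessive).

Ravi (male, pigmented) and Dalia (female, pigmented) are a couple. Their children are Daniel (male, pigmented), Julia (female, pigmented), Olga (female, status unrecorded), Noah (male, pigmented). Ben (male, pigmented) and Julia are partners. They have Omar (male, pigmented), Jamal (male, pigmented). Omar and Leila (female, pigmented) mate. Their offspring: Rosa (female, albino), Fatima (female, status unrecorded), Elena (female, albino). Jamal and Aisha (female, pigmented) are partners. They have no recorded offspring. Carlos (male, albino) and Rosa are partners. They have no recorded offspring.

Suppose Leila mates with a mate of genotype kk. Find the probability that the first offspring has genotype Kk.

1/2

Leila is pigmented so carries K and passed k to Rosa (kk), so Leila is Kk.
The cross gives 1/2 Kk : 1/2 kk, so P(offspring has genotype Kk) = 1/2.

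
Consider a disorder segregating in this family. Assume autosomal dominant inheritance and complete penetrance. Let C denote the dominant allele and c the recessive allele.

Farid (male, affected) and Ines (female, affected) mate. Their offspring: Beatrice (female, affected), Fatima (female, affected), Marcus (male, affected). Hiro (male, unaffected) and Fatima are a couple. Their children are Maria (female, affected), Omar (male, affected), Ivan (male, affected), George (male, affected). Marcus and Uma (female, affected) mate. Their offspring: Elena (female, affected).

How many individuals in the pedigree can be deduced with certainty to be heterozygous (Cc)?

Obligate heterozygotes: Maria is affected so carries C and received c from Hiro (cc), so Maria is Cc; Omar is affected so carries C and received c from Hiro (cc), so Omar is Cc; Ivan is affected so carries C and received c from Hiro (cc), so Ivan is Cc; George is affected so carries C and received c from Hiro (cc), so George is Cc.
Every other individual is either homozygous by phenotype or has at least one consistent homozygous assignment, so the count is 4.

4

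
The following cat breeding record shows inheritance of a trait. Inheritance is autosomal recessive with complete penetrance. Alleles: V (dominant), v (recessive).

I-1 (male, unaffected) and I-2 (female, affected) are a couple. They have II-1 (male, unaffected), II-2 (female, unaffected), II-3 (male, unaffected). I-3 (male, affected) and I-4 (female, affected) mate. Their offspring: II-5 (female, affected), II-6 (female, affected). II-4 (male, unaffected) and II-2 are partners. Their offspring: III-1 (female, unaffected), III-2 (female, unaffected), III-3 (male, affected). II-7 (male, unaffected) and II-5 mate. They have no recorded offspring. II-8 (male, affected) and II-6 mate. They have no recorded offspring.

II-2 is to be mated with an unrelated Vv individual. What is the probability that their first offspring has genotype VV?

1/4

II-2 is unaffected so carries V and received v from I-2 (vv), so II-2 is Vv.
The cross gives 1/4 VV : 1/2 Vv : 1/4 vv, so P(offspring has genotype VV) = 1/4.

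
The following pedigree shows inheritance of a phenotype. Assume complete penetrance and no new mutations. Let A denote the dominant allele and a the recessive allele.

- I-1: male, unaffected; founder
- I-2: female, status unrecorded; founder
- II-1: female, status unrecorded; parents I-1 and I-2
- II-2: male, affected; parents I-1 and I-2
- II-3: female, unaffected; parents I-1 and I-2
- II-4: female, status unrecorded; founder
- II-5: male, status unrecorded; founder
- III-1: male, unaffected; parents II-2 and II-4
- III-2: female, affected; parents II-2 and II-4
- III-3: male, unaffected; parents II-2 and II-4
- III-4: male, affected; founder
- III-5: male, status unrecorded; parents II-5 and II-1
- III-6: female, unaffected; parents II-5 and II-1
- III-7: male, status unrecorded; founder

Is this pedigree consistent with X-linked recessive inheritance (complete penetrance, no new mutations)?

A consistent assignment under X-linked recessive exists: I-1 X^A Y, I-2 X^A X^a, II-1 X^A X^A, II-2 X^a Y, II-3 X^A X^A, II-4 X^A X^a, II-5 X^A Y, III-1 X^A Y, III-2 X^a X^a, III-3 X^A Y, III-4 X^a Y, III-5 X^A Y, III-6 X^A X^A, III-7 X^A Y.
In this assignment every recorded phenotype matches its genotype and every non-founder's genotype is obtainable from its parents' genotypes, so the pedigree is consistent.

Yes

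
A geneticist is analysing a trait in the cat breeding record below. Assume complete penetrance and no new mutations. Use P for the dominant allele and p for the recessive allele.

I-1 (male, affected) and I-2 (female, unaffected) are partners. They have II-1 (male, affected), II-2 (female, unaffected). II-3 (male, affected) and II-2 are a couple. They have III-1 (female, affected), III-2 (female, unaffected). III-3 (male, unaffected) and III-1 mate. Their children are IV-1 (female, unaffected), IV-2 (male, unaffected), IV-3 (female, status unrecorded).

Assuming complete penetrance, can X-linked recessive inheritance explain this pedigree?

No

Under X-linked recessive, IV-2 (unaffected, male) cannot arise from III-3 (unaffected) × III-1 (affected).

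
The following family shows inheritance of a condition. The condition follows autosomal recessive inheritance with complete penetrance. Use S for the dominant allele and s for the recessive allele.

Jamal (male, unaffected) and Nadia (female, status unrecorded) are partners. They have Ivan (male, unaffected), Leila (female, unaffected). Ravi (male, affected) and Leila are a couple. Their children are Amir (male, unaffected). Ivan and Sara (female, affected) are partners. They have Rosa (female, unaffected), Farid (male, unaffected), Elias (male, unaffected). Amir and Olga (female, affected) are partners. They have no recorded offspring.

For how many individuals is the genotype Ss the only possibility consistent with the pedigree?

4

Obligate heterozygotes: Amir is unaffected so carries S and received s from Ravi (ss), so Amir is Ss; Rosa is unaffected so carries S and received s from Sara (ss), so Rosa is Ss; Farid is unaffected so carries S and received s from Sara (ss), so Farid is Ss; Elias is unaffected so carries S and received s from Sara (ss), so Elias is Ss.
Every other individual is either homozygous by phenotype or has at least one consistent homozygous assignment, so the count is 4.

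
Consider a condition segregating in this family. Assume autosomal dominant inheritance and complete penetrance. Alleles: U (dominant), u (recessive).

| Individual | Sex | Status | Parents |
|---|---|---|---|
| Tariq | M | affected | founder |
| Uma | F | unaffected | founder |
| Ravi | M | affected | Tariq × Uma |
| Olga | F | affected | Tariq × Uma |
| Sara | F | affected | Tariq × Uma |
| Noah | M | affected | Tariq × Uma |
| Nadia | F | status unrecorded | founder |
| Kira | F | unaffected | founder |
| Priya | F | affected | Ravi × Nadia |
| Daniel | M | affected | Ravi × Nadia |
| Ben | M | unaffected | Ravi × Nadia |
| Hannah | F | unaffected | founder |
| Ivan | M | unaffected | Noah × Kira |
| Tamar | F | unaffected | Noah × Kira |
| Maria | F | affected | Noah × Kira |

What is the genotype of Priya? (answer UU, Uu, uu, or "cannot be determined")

cannot be determined

Priya's phenotype allows UU or Uu, and no parent or child forces a single allele at both positions; consistent genotype assignments exist with Priya as UU or Uu.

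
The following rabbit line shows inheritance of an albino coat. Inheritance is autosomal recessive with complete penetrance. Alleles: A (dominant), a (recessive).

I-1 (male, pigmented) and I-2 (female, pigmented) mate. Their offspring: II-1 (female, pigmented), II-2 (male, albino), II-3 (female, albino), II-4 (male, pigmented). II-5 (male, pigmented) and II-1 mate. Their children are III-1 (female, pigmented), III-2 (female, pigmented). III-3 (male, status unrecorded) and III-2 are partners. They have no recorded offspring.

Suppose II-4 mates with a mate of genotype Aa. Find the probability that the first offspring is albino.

1/6

I-1 is pigmented so carries A and passed a to II-2 (aa), so I-1 is Aa.
I-2 is pigmented so carries A and passed a to II-2 (aa), so I-2 is Aa.
II-4 is a pigmented offspring of I-1 (Aa) × I-2 (Aa), whose cross gives 1/4 AA : 1/2 Aa : 1/4 aa; conditioning on being pigmented, II-4 is AA with probability 1/3, Aa with probability 2/3.
Summing over parental genotype combinations, P(offspring is albino) = 2/3·1/4 = 1/6.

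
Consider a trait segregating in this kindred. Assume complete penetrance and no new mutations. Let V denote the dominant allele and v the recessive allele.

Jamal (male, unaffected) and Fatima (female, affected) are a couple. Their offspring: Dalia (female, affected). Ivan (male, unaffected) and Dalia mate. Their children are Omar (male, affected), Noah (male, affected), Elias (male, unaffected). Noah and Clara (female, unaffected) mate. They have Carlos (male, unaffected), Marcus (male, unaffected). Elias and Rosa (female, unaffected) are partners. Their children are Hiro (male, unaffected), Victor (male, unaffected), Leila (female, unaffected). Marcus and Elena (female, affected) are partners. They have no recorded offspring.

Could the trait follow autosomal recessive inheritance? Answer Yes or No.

A consistent assignment under autosomal recessive exists: Jamal Vv, Fatima vv, Dalia vv, Ivan Vv, Omar vv, Noah vv, Elias Vv, Clara VV, Rosa VV, Carlos Vv, Marcus Vv, Elena vv, Hiro VV, Victor VV, Leila VV.
In this assignment every recorded phenotype matches its genotype and every non-founder's genotype is obtainable from its parents' genotypes, so the pedigree is consistent.

Yes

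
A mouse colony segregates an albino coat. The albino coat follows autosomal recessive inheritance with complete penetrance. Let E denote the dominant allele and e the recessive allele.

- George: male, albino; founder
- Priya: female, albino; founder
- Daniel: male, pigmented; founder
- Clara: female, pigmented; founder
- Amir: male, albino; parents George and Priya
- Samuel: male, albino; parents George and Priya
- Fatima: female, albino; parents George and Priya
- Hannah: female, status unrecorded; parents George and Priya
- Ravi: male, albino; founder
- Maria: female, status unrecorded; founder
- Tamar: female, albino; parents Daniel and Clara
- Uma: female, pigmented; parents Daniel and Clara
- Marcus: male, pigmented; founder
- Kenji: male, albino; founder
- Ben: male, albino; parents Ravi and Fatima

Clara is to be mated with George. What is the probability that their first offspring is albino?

Clara is pigmented so carries E and passed e to Tamar (ee), so Clara is Ee.
George is albino, so George is ee.
The cross gives 1/2 Ee : 1/2 ee, so P(offspring is albino) = 1/2.

1/2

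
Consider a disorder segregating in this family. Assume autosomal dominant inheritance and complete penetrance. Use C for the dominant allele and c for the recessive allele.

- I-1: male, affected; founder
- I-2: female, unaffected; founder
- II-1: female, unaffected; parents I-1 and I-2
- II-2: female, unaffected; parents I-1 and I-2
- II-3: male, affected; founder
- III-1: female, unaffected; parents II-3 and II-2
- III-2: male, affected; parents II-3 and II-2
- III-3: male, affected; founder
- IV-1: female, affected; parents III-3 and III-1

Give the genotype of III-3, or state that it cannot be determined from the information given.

III-3's phenotype allows CC or Cc, and no parent or child forces a single allele at both positions; consistent genotype assignments exist with III-3 as CC or Cc.

cannot be determined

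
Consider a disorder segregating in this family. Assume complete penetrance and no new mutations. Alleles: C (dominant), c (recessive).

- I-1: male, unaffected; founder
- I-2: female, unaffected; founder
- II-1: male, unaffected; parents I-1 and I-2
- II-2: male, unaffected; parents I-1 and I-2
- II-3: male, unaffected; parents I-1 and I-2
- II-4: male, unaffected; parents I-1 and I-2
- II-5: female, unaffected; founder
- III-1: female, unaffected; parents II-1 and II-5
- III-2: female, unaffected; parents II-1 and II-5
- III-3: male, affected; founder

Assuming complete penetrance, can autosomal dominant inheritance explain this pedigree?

A consistent assignment under autosomal dominant exists: I-1 cc, I-2 cc, II-1 cc, II-2 cc, II-3 cc, II-4 cc, II-5 cc, III-1 cc, III-2 cc, III-3 CC.
In this assignment every recorded phenotype matches its genotype and every non-founder's genotype is obtainable from its parents' genotypes, so the pedigree is consistent.

Yes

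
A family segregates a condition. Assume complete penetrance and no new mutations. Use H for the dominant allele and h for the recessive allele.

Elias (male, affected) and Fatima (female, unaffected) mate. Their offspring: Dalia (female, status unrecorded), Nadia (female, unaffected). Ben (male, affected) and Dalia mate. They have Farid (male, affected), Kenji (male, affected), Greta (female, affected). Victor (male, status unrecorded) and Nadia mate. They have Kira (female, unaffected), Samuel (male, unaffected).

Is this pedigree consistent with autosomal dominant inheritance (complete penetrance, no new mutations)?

Yes

A consistent assignment under autosomal dominant exists: Elias Hh, Fatima hh, Dalia Hh, Nadia hh, Ben HH, Victor Hh, Farid HH, Kenji HH, Greta HH, Kira hh, Samuel hh.
In this assignment every recorded phenotype matches its genotype and every non-founder's genotype is obtainable from its parents' genotypes, so the pedigree is consistent.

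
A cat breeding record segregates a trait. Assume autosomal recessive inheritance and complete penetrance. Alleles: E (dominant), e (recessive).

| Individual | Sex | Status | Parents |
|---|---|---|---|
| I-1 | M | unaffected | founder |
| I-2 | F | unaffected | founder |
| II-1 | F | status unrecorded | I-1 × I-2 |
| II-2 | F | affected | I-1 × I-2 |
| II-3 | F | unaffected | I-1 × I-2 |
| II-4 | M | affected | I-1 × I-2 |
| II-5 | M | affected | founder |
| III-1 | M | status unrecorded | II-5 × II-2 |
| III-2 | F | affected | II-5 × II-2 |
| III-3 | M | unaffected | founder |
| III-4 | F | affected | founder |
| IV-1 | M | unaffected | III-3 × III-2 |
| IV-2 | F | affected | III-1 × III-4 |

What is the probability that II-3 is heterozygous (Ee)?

I-1 is unaffected so carries E and passed e to II-2 (ee), so I-1 is Ee.
I-2 is unaffected so carries E and passed e to II-2 (ee), so I-2 is Ee.
Their cross gives offspring ratios 1/4 EE : 1/2 Ee : 1/4 ee. Conditioning on II-3 being unaffected, P(Ee) = 1/2 / 3/4 = 2/3.

2/3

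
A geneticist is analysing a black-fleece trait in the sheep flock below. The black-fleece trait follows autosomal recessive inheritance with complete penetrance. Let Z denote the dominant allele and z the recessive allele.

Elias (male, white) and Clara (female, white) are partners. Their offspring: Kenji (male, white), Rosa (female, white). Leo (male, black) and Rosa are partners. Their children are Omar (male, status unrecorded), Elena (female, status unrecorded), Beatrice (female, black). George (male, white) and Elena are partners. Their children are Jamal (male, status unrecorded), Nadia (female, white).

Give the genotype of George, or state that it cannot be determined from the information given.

George's phenotype allows ZZ or Zz, and no parent or child forces a single allele at both positions; consistent genotype assignments exist with George as ZZ or Zz.

cannot be determined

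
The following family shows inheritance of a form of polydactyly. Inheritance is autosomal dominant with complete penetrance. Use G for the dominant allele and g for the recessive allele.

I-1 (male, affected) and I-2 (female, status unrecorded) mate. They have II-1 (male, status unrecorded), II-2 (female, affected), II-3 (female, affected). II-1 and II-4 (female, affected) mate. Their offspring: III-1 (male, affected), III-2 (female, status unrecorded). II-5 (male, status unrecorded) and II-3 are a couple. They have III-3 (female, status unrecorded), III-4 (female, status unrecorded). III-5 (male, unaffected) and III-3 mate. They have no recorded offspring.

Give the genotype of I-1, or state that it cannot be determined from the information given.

cannot be determined

I-1's phenotype allows GG or Gg, and no parent or child forces a single allele at both positions; consistent genotype assignments exist with I-1 as GG or Gg.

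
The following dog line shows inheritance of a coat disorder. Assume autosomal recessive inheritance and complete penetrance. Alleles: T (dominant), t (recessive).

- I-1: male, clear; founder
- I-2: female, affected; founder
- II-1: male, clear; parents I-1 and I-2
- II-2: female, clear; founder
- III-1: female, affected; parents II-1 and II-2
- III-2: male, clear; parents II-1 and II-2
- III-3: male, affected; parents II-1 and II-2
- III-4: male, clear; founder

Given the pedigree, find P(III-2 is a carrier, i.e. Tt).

2/3

II-1 is clear so carries T and received t from I-2 (tt), so II-1 is Tt.
II-2 is clear so carries T and passed t to III-1 (tt), so II-2 is Tt.
Their cross gives offspring ratios 1/4 TT : 1/2 Tt : 1/4 tt. Conditioning on III-2 being clear, P(Tt) = 1/2 / 3/4 = 2/3.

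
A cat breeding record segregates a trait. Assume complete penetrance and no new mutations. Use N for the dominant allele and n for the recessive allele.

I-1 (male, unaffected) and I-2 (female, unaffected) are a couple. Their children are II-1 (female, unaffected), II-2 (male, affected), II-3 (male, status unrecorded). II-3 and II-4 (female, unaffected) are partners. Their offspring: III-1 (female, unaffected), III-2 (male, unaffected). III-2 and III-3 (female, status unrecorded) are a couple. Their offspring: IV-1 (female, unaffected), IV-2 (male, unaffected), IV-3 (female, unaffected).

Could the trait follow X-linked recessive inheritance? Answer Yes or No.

A consistent assignment under X-linked recessive exists: I-1 X^N Y, I-2 X^N X^n, II-1 X^N X^N, II-2 X^n Y, II-3 X^N Y, II-4 X^N X^N, III-1 X^N X^N, III-2 X^N Y, III-3 X^N X^N, IV-1 X^N X^N, IV-2 X^N Y, IV-3 X^N X^N.
In this assignment every recorded phenotype matches its genotype and every non-founder's genotype is obtainable from its parents' genotypes, so the pedigree is consistent.

Yes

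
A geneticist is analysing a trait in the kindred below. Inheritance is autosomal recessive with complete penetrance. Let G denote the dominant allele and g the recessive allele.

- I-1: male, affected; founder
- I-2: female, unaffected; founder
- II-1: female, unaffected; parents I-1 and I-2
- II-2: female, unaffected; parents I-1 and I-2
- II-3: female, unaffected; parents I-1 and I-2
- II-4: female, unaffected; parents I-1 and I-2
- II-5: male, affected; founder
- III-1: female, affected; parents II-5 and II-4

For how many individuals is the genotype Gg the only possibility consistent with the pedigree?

Obligate heterozygotes: II-1 is unaffected so carries G and received g from I-1 (gg), so II-1 is Gg; II-2 is unaffected so carries G and received g from I-1 (gg), so II-2 is Gg; II-3 is unaffected so carries G and received g from I-1 (gg), so II-3 is Gg; II-4 is unaffected so carries G and received g from I-1 (gg), so II-4 is Gg.
Every other individual is either homozygous by phenotype or has at least one consistent homozygous assignment, so the count is 4.

4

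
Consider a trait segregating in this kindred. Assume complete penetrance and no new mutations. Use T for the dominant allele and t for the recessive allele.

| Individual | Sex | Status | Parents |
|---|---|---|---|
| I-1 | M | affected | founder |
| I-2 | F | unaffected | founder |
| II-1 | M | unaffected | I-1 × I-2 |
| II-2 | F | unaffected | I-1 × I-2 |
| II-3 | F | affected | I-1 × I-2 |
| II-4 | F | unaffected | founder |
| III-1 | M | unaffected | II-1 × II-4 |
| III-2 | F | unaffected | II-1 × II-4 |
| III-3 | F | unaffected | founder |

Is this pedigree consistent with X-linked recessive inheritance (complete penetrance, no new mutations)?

Yes

A consistent assignment under X-linked recessive exists: I-1 X^t Y, I-2 X^T X^t, II-1 X^T Y, II-2 X^T X^t, II-3 X^t X^t, II-4 X^T X^T, III-1 X^T Y, III-2 X^T X^T, III-3 X^T X^T.
In this assignment every recorded phenotype matches its genotype and every non-founder's genotype is obtainable from its parents' genotypes, so the pedigree is consistent.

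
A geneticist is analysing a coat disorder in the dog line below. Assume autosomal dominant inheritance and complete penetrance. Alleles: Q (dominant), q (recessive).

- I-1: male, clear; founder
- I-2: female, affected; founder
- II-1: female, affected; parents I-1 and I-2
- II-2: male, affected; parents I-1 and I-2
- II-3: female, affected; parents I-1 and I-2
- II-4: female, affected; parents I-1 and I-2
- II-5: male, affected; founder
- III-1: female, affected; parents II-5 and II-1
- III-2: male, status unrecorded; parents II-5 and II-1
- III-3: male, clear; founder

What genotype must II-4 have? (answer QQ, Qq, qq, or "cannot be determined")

From phenotype alone, II-4 is QQ or Qq.
II-4 is affected so carries Q and received q from I-1 (qq), so II-4 is Qq.

Qq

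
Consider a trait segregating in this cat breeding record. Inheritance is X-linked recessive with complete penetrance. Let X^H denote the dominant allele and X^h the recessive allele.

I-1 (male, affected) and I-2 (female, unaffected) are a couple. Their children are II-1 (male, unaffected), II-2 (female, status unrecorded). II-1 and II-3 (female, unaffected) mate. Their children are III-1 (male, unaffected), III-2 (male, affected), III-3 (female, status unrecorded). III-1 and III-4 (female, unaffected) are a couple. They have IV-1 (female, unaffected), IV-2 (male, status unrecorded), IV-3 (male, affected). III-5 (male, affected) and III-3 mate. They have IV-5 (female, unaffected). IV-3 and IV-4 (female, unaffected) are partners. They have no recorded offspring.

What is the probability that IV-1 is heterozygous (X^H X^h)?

III-1 is unaffected, so III-1 is X^H Y.
III-4 is unaffected so carries H and passed h to IV-3 (X^h Y), so III-4 is X^H X^h.
Their cross gives offspring ratios 1/2 X^H X^H : 1/2 X^H X^h. Conditioning on IV-1 being unaffected, P(X^H X^h) = 1/2 / 1 = 1/2.

1/2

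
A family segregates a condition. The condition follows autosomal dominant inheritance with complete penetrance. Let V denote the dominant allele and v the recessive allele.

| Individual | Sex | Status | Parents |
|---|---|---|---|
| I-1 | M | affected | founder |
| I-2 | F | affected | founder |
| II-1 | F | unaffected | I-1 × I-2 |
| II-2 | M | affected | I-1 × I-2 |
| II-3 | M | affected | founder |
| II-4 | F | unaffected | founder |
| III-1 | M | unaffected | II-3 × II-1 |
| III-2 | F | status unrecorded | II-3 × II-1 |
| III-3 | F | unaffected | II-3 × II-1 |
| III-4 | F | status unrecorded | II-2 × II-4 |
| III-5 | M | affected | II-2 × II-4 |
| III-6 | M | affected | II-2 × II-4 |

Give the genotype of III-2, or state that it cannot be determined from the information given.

III-2's phenotype is unrecorded, and no parent or child forces a single allele at both positions; consistent genotype assignments exist with III-2 as Vv or vv.

cannot be determined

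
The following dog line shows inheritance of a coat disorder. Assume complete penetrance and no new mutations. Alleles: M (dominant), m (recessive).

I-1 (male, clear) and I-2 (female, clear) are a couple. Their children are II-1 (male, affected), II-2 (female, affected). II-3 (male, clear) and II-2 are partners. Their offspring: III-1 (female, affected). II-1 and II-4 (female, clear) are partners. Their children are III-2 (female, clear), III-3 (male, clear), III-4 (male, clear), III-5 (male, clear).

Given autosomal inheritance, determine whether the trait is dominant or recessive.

recessive

I-1 and I-2 are both clear yet have an affected child II-1. Under dominance, an affected child requires at least one affected parent, so the trait cannot be dominant.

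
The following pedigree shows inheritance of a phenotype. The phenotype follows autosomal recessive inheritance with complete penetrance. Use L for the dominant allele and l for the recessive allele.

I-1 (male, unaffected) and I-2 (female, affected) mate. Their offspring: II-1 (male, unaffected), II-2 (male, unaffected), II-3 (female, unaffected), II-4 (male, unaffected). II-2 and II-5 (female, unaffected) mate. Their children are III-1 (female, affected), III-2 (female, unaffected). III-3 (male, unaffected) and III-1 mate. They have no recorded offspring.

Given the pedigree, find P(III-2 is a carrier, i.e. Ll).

2/3

II-2 is unaffected so carries L and received l from I-2 (ll), so II-2 is Ll.
II-5 is unaffected so carries L and passed l to III-1 (ll), so II-5 is Ll.
Their cross gives offspring ratios 1/4 LL : 1/2 Ll : 1/4 ll. Conditioning on III-2 being unaffected, P(Ll) = 1/2 / 3/4 = 2/3.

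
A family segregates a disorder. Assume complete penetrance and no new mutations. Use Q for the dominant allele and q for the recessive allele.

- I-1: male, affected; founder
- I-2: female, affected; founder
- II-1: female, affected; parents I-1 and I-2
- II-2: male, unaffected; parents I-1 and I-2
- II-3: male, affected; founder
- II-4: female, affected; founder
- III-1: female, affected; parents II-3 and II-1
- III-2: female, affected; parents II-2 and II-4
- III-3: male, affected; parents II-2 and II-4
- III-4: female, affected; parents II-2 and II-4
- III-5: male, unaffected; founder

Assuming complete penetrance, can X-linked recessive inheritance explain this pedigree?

No

Under X-linked recessive, II-2 (unaffected, male) cannot arise from I-1 (affected) × I-2 (affected).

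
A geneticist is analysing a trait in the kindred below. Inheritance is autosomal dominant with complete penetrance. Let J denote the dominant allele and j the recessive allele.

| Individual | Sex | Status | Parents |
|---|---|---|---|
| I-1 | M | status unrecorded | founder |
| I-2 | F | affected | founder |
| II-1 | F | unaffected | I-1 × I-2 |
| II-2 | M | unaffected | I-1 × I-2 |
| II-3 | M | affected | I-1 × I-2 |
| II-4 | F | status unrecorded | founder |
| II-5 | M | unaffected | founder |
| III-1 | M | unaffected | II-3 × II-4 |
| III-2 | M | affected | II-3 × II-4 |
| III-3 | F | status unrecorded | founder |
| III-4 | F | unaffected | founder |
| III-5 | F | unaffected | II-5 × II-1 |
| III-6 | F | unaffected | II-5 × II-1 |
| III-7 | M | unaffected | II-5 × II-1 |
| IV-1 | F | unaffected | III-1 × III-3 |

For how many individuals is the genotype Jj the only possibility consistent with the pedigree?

2

Obligate heterozygotes: I-2 is affected so carries J and passed j to II-1 (jj), so I-2 is Jj; II-3 is affected so carries J and passed j to III-1 (jj), so II-3 is Jj.
Every other individual is either homozygous by phenotype or has at least one consistent homozygous assignment, so the count is 2.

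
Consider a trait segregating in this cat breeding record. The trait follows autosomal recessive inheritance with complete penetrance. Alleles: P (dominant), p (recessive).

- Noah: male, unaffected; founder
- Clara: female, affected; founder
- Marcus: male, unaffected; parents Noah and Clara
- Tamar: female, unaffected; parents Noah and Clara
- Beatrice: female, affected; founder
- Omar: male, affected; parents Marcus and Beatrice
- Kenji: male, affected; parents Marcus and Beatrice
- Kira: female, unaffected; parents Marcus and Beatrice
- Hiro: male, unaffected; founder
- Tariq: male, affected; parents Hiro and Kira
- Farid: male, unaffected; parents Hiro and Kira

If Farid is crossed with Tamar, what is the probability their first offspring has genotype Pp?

1/2

Hiro is unaffected so carries P and passed p to Tariq (pp), so Hiro is Pp.
Kira is unaffected so carries P and received p from Beatrice (pp), so Kira is Pp.
Farid is an unaffected offspring of Hiro (Pp) × Kira (Pp), whose cross gives 1/4 PP : 1/2 Pp : 1/4 pp; conditioning on being unaffected, Farid is PP with probability 1/3, Pp with probability 2/3.
Tamar is unaffected so carries P and received p from Clara (pp), so Tamar is Pp.
Summing over parental genotype combinations, P(offspring has genotype Pp) = 1/3·1/2 + 2/3·1/2 = 1/2.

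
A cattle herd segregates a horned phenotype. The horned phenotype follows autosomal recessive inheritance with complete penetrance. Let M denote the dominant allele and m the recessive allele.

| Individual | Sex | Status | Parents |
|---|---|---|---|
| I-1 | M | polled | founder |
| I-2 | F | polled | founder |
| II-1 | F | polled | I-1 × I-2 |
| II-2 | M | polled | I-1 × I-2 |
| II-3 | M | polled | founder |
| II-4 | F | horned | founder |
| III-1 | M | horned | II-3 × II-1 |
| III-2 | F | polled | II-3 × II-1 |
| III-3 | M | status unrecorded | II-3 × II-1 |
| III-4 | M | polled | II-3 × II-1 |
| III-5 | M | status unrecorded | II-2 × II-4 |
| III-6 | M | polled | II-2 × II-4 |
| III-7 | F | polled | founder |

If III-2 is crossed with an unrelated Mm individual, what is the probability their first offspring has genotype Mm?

II-3 is polled so carries M and passed m to III-1 (mm), so II-3 is Mm.
II-1 is polled so carries M and passed m to III-1 (mm), so II-1 is Mm.
III-2 is a polled offspring of II-3 (Mm) × II-1 (Mm), whose cross gives 1/4 MM : 1/2 Mm : 1/4 mm; conditioning on being polled, III-2 is MM with probability 1/3, Mm with probability 2/3.
Summing over parental genotype combinations, P(offspring has genotype Mm) = 1/3·1/2 + 2/3·1/2 = 1/2.

1/2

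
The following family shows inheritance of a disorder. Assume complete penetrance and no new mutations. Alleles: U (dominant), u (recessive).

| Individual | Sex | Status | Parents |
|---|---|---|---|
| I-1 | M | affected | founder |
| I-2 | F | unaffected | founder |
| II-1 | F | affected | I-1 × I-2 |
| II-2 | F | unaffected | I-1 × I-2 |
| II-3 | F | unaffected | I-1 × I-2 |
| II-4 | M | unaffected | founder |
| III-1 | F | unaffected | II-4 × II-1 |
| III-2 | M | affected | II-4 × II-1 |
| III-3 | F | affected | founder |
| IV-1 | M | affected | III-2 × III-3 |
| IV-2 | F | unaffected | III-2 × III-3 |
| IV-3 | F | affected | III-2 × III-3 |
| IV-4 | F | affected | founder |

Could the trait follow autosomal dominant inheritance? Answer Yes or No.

Yes

A consistent assignment under autosomal dominant exists: I-1 Uu, I-2 uu, II-1 Uu, II-2 uu, II-3 uu, II-4 uu, III-1 uu, III-2 Uu, III-3 Uu, IV-1 UU, IV-2 uu, IV-3 UU, IV-4 UU.
In this assignment every recorded phenotype matches its genotype and every non-founder's genotype is obtainable from its parents' genotypes, so the pedigree is consistent.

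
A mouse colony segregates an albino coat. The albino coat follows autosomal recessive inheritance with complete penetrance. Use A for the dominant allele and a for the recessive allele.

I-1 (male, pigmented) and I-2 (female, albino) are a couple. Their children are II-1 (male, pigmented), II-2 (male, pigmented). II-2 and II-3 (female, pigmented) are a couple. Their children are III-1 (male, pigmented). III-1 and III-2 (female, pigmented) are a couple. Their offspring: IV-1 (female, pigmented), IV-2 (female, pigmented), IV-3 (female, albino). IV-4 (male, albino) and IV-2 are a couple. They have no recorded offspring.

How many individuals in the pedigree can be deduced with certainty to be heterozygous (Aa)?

4

Obligate heterozygotes: II-1 is pigmented so carries A and received a from I-2 (aa), so II-1 is Aa; II-2 is pigmented so carries A and received a from I-2 (aa), so II-2 is Aa; III-1 is pigmented so carries A and passed a to IV-3 (aa), so III-1 is Aa; III-2 is pigmented so carries A and passed a to IV-3 (aa), so III-2 is Aa.
Every other individual is either homozygous by phenotype or has at least one consistent homozygous assignment, so the count is 4.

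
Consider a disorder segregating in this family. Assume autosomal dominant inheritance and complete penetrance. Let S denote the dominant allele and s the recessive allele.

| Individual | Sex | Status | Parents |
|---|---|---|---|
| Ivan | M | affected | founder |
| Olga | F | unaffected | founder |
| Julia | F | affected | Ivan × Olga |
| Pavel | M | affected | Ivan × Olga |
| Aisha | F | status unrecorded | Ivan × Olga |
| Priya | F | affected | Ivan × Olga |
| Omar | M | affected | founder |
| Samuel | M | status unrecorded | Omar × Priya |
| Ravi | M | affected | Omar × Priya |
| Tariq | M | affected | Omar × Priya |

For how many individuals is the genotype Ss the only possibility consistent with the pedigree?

Obligate heterozygotes: Julia is affected so carries S and received s from Olga (ss), so Julia is Ss; Pavel is affected so carries S and received s from Olga (ss), so Pavel is Ss; Priya is affected so carries S and received s from Olga (ss), so Priya is Ss.
Every other individual is either homozygous by phenotype or has at least one consistent homozygous assignment, so the count is 3.

3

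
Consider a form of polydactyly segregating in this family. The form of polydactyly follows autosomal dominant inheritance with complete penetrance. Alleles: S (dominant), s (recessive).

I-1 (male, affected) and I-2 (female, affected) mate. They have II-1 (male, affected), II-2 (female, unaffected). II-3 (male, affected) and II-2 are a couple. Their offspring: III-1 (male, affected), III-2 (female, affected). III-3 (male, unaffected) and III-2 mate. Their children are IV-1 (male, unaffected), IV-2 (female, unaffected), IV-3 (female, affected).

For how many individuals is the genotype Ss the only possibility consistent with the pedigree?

Obligate heterozygotes: I-1 is affected so carries S and passed s to II-2 (ss), so I-1 is Ss; I-2 is affected so carries S and passed s to II-2 (ss), so I-2 is Ss; III-1 is affected so carries S and received s from II-2 (ss), so III-1 is Ss; III-2 is affected so carries S and received s from II-2 (ss), so III-2 is Ss; IV-3 is affected so carries S and received s from III-3 (ss), so IV-3 is Ss.
Every other individual is either homozygous by phenotype or has at least one consistent homozygous assignment, so the count is 5.

5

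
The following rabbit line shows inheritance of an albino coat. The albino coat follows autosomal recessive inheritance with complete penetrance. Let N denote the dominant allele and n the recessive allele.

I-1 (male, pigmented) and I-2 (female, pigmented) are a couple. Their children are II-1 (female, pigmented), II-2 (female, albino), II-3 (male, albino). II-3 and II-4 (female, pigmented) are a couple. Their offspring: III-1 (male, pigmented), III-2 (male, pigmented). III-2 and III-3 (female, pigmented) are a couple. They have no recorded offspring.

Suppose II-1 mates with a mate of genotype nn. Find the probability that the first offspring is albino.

I-1 is pigmented so carries N and passed n to II-2 (nn), so I-1 is Nn.
I-2 is pigmented so carries N and passed n to II-2 (nn), so I-2 is Nn.
II-1 is a pigmented offspring of I-1 (Nn) × I-2 (Nn), whose cross gives 1/4 NN : 1/2 Nn : 1/4 nn; conditioning on being pigmented, II-1 is NN with probability 1/3, Nn with probability 2/3.
Summing over parental genotype combinations, P(offspring is albino) = 2/3·1/2 = 1/3.

1/3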